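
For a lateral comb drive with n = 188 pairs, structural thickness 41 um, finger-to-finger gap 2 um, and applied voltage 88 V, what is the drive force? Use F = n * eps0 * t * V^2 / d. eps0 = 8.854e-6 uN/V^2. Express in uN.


Step 1: Parameters: n=188, eps0=8.854e-6 uN/V^2, t=41 um, V=88 V, d=2 um
Step 2: V^2 = 7744
Step 3: F = 188 * 8.854e-6 * 41 * 7744 / 2
F = 264.251 uN


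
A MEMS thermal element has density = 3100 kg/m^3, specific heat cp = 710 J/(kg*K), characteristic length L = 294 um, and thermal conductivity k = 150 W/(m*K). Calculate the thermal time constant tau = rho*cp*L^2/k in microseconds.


Step 1: Convert L to m: L = 294e-6 m
Step 2: L^2 = (294e-6)^2 = 8.6436e-08 m^2
Step 3: tau = 3100 * 710 * 8.6436e-08 / 150 = 1.26830424e-03 s
Step 4: Convert to microseconds (multiply by 1e6).
tau = 1268.304 us


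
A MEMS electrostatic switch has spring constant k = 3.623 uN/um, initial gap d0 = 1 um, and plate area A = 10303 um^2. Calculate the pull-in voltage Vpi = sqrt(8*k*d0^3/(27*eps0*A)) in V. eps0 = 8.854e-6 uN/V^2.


Step 1: Compute numerator: 8 * k * d0^3 = 8 * 3.623 * 1^3 = 28.984
Step 2: Compute denominator: 27 * eps0 * A = 27 * 8.854e-6 * 10303 = 2.463015
Step 3: Vpi = sqrt(28.984 / 2.463015)
Vpi = 3.43 V


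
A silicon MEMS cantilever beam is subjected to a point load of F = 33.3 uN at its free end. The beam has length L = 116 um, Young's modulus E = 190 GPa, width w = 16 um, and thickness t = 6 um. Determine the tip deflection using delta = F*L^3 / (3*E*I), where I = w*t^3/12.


Step 1: Calculate the second moment of area.
I = w * t^3 / 12 = 16 * 6^3 / 12 = 288.0 um^4
Step 2: Convert E to consistent units (1 GPa = 1000 uN/um^2).
E = 190 GPa = 190000 uN/um^2
Step 3: Calculate tip deflection.
delta = F * L^3 / (3 * E * I)
delta = 33.3 * 116^3 / (3 * 190000 * 288.0)
delta = 0.3166 um


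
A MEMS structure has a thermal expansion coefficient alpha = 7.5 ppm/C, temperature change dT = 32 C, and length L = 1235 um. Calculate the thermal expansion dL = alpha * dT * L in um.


Step 1: Convert CTE: alpha = 7.5 ppm/C = 7.5e-6 /C
Step 2: dL = 7.5e-6 * 32 * 1235
dL = 0.2964 um


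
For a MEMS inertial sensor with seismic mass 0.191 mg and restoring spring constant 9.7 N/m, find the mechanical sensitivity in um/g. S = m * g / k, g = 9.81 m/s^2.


Step 1: Convert mass: m = 0.191 mg = 1.91e-07 kg
Step 2: S = m * g / k = 1.91e-07 * 9.81 / 9.7
Step 3: S = 1.93e-07 m/g
Step 4: Convert to um/g: S = 0.193 um/g


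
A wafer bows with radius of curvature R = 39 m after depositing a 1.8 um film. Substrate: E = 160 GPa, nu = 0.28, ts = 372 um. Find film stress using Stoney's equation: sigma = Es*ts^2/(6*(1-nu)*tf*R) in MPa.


Step 1: Compute numerator: Es * ts^2 = 160 * 372^2 = 22141440 (GPa*um^2)
Step 2: Compute denominator (R in um): 6*(1-nu)*tf*R = 6*0.72*1.8*39e6 = 303264000.0 (um^2)
Step 3: sigma (GPa) = 22141440 / 303264000.0 = 7.301e-02 GPa
Step 4: Convert to MPa (x1000): sigma = 73.0 MPa


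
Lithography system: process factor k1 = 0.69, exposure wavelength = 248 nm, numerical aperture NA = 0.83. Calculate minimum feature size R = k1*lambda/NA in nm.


Step 1: Identify values: k1 = 0.69, lambda = 248 nm, NA = 0.83
Step 2: R = k1 * lambda / NA
R = 0.69 * 248 / 0.83
R = 206.2 nm


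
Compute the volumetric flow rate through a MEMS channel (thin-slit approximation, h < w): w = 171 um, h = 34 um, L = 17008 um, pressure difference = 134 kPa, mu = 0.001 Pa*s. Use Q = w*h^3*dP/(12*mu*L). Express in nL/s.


Step 1: Convert all dimensions to SI (meters).
w = 171e-6 m, h = 34e-6 m, L = 17008e-6 m, dP = 134e3 Pa
Step 2: Q = w * h^3 * dP / (12 * mu * L)
Q = 171e-6 * (34e-6)^3 * 134e3 / (12 * 0.001 * 17008e-6) = 4.41268744e-09 m^3/s
Step 3: Convert Q from m^3/s to nL/s (1 m^3 = 1e12 nL, so multiply by 1e12).
Q = 4412.687 nL/s


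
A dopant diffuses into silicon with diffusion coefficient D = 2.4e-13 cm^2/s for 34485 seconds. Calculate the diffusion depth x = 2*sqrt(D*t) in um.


Step 1: Compute D*t = 2.4e-13 * 34485 = 8.2764e-09 cm^2
Step 2: sqrt(D*t) = 9.09747e-05 cm
Step 3: x = 2 * 9.09747e-05 cm = 1.819494e-04 cm
Step 4: Convert to um (1 cm = 1e4 um): x = 1.819 um


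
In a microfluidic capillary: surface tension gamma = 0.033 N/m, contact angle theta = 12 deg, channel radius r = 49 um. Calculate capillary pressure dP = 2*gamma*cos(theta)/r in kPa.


Step 1: cos(12 deg) = 0.9781
Step 2: Convert r to m: r = 49e-6 m
Step 3: dP = 2 * 0.033 * 0.9781 / 49e-6 = 1317.4 Pa
Step 4: Convert Pa to kPa (divide by 1000).
dP = 1.32 kPa


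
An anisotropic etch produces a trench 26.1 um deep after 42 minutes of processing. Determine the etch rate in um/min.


Step 1: Etch rate = depth / time
Step 2: rate = 26.1 / 42
rate = 0.621 um/min


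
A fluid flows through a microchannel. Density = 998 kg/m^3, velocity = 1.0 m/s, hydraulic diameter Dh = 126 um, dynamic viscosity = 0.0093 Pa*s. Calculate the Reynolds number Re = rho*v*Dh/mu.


Step 1: Convert Dh to meters: Dh = 126e-6 m
Step 2: Re = rho * v * Dh / mu
Re = 998 * 1.0 * 126e-6 / 0.0093
Re = 13.521


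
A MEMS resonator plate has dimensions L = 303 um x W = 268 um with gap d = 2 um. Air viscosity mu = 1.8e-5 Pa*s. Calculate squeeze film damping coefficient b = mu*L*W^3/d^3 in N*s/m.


Step 1: Convert to SI.
L = 303e-6 m, W = 268e-6 m, d = 2e-6 m
Step 2: W^3 = (268e-6)^3 = 1.92e-11 m^3
Step 3: d^3 = (2e-6)^3 = 8.00e-18 m^3
Step 4: b = 1.8e-5 * 303e-6 * 1.92e-11 / 8.00e-18
b = 1.31e-02 N*s/m


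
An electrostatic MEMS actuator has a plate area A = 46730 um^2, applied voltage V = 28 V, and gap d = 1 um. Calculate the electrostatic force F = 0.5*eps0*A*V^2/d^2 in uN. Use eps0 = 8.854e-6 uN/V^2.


Step 1: Identify parameters.
eps0 = 8.854e-6 uN/V^2, A = 46730 um^2, V = 28 V, d = 1 um
Step 2: Compute V^2 = 28^2 = 784
Step 3: Compute d^2 = 1^2 = 1
Step 4: F = 0.5 * 8.854e-6 * 46730 * 784 / 1
F = 162.189 uN


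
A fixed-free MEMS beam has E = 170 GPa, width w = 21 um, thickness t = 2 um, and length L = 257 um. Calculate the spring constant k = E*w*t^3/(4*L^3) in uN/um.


Step 1: Convert E to consistent units (1 GPa = 1000 uN/um^2).
E = 170 GPa = 170000 uN/um^2
Step 2: Compute t^3 = 2^3 = 8
Step 3: Compute L^3 = 257^3 = 16974593
Step 4: k = 170000 * 21 * 8 / (4 * 16974593)
k = 0.4206 uN/um


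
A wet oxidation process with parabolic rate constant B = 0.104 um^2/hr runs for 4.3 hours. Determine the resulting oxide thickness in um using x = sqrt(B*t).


Step 1: Compute B*t = 0.104 * 4.3 = 0.4472
Step 2: x = sqrt(0.4472)
x = 0.669 um


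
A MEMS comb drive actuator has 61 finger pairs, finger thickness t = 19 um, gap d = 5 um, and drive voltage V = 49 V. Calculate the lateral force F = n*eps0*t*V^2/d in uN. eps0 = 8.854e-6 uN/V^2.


Step 1: Parameters: n=61, eps0=8.854e-6 uN/V^2, t=19 um, V=49 V, d=5 um
Step 2: V^2 = 2401
Step 3: F = 61 * 8.854e-6 * 19 * 2401 / 5
F = 4.928 uN


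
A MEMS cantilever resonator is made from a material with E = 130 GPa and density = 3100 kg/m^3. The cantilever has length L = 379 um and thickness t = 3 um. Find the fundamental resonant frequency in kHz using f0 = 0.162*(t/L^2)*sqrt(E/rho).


Step 1: Convert units to SI.
t_SI = 3e-6 m, L_SI = 379e-6 m
Step 2: Calculate sqrt(E/rho).
sqrt(130e9 / 3100) = 6475.76 m/s
Step 3: Compute f0.
f0 = 0.162 * 3e-6 / (379e-6)^2 * 6475.76 = 21910.3 Hz = 21.91 kHz


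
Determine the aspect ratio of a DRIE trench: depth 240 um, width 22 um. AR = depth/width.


Step 1: AR = depth / width
Step 2: AR = 240 / 22
AR = 10.9


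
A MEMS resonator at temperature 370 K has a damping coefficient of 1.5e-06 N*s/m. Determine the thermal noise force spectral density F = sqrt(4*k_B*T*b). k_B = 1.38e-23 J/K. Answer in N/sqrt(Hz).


Step 1: Compute 4 * k_B * T * b
= 4 * 1.38e-23 * 370 * 1.5e-06
= 3.0636e-26 N^2/Hz
Step 2: F_noise = sqrt(3.0636e-26)
F_noise = 1.75e-13 N/sqrt(Hz)


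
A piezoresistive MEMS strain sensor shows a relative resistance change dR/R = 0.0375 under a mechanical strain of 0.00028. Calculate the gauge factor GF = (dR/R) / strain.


Step 1: Identify values.
dR/R = 0.0375, strain = 0.00028
Step 2: GF = (dR/R) / strain = 0.0375 / 0.00028
GF = 133.9


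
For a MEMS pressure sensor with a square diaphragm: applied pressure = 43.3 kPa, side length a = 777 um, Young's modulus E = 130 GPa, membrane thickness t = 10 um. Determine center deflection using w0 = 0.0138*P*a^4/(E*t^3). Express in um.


Step 1: Convert pressure to compatible units (E is in GPa, so P in GPa).
P = 43.3 kPa = 43.3e-6 GPa
Step 2: Compute numerator: 0.0138 * P * a^4.
a^4 = 777^4 = 364488705441
numerator = 0.0138 * 43.3e-6 * 364488705441 = 2.177966e+05
Step 3: Compute denominator: E * t^3 = 130 * 10^3 = 130000
Step 4: w0 = numerator / denominator = 2.177966e+05 / 130000 = 1.6754 um


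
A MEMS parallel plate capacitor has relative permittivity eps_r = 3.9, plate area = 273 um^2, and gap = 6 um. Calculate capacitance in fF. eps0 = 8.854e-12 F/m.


Step 1: Convert area to m^2: A = 273e-12 m^2
Step 2: Convert gap to m: d = 6e-6 m
Step 3: C = eps0 * eps_r * A / d
C = 8.854e-12 * 3.9 * 273e-12 / 6e-6
Step 4: Convert to fF (multiply by 1e15).
C = 1.57 fF


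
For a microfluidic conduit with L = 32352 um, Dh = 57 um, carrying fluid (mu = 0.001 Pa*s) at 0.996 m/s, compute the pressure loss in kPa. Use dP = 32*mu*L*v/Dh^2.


Step 1: Convert to SI: L = 32352e-6 m, Dh = 57e-6 m
Step 2: dP = 32 * 0.001 * 32352e-6 * 0.996 / (57e-6)^2
Step 3: dP = 317366.25 Pa
Step 4: Convert to kPa: dP = 317.37 kPa


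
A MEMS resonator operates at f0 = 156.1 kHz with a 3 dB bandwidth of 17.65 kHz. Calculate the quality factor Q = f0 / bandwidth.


Step 1: Q = f0 / bandwidth
Step 2: Q = 156.1 / 17.65
Q = 8.8


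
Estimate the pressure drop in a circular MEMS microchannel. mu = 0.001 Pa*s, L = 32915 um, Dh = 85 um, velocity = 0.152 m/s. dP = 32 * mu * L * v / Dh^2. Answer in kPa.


Step 1: Convert to SI: L = 32915e-6 m, Dh = 85e-6 m
Step 2: dP = 32 * 0.001 * 32915e-6 * 0.152 / (85e-6)^2
Step 3: dP = 22158.97 Pa
Step 4: Convert to kPa: dP = 22.16 kPa


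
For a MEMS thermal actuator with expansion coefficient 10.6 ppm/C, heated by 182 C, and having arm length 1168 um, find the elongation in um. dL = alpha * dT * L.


Step 1: Convert CTE: alpha = 10.6 ppm/C = 10.6e-6 /C
Step 2: dL = 10.6e-6 * 182 * 1168
dL = 2.2533 um


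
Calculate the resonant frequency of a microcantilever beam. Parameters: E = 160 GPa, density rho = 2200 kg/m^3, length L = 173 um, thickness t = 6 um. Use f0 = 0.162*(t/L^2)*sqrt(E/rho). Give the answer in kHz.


Step 1: Convert units to SI.
t_SI = 6e-6 m, L_SI = 173e-6 m
Step 2: Calculate sqrt(E/rho).
sqrt(160e9 / 2200) = 8528.03 m/s
Step 3: Compute f0.
f0 = 0.162 * 6e-6 / (173e-6)^2 * 8528.03 = 276963.7 Hz = 276.96 kHz


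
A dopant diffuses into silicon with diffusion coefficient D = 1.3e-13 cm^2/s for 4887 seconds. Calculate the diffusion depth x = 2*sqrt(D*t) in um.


Step 1: Compute D*t = 1.3e-13 * 4887 = 6.3531e-10 cm^2
Step 2: sqrt(D*t) = 2.5205e-05 cm
Step 3: x = 2 * 2.5205e-05 cm = 5.041e-05 cm
Step 4: Convert to um (1 cm = 1e4 um): x = 0.504 um


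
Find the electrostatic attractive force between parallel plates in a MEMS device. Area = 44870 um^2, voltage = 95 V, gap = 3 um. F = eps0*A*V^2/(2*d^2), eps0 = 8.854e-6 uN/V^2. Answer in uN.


Step 1: Identify parameters.
eps0 = 8.854e-6 uN/V^2, A = 44870 um^2, V = 95 V, d = 3 um
Step 2: Compute V^2 = 95^2 = 9025
Step 3: Compute d^2 = 3^2 = 9
Step 4: F = 0.5 * 8.854e-6 * 44870 * 9025 / 9
F = 199.191 uN


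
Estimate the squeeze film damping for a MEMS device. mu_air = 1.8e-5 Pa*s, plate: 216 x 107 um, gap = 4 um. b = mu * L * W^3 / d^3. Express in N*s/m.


Step 1: Convert to SI.
L = 216e-6 m, W = 107e-6 m, d = 4e-6 m
Step 2: W^3 = (107e-6)^3 = 1.23e-12 m^3
Step 3: d^3 = (4e-6)^3 = 6.40e-17 m^3
Step 4: b = 1.8e-5 * 216e-6 * 1.23e-12 / 6.40e-17
b = 7.44e-05 N*s/m


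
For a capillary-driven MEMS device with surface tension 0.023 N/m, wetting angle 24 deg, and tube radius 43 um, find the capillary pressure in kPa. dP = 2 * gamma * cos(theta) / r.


Step 1: cos(24 deg) = 0.9135
Step 2: Convert r to m: r = 43e-6 m
Step 3: dP = 2 * 0.023 * 0.9135 / 43e-6 = 977.2 Pa
Step 4: Convert Pa to kPa (divide by 1000).
dP = 0.98 kPa


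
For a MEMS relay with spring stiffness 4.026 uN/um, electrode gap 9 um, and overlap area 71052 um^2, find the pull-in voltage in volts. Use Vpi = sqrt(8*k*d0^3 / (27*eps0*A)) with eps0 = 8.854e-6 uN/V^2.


Step 1: Compute numerator: 8 * k * d0^3 = 8 * 4.026 * 9^3 = 23479.632
Step 2: Compute denominator: 27 * eps0 * A = 27 * 8.854e-6 * 71052 = 16.985549
Step 3: Vpi = sqrt(23479.632 / 16.985549)
Vpi = 37.18 V


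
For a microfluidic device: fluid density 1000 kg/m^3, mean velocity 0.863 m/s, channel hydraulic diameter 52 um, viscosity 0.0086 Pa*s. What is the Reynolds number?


Step 1: Convert Dh to meters: Dh = 52e-6 m
Step 2: Re = rho * v * Dh / mu
Re = 1000 * 0.863 * 52e-6 / 0.0086
Re = 5.218


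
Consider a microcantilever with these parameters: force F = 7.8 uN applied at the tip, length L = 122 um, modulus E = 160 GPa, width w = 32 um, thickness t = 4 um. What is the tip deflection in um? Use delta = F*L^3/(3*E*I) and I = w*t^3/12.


Step 1: Calculate the second moment of area.
I = w * t^3 / 12 = 32 * 4^3 / 12 = 170.6667 um^4
Step 2: Convert E to consistent units (1 GPa = 1000 uN/um^2).
E = 160 GPa = 160000 uN/um^2
Step 3: Calculate tip deflection.
delta = F * L^3 / (3 * E * I)
delta = 7.8 * 122^3 / (3 * 160000 * 170.6667)
delta = 0.1729 um


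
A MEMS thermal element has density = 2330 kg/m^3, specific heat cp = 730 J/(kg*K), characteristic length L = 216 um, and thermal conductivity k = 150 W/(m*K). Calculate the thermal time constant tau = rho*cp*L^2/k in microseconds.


Step 1: Convert L to m: L = 216e-6 m
Step 2: L^2 = (216e-6)^2 = 4.6656e-08 m^2
Step 3: tau = 2330 * 730 * 4.6656e-08 / 150 = 5.2904794e-04 s
Step 4: Convert to microseconds (multiply by 1e6).
tau = 529.048 us


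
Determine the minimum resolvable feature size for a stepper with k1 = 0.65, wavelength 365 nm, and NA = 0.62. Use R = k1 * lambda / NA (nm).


Step 1: Identify values: k1 = 0.65, lambda = 365 nm, NA = 0.62
Step 2: R = k1 * lambda / NA
R = 0.65 * 365 / 0.62
R = 382.7 nm


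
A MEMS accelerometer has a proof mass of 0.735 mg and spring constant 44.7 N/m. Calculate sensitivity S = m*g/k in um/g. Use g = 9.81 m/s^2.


Step 1: Convert mass: m = 0.735 mg = 7.35e-07 kg
Step 2: S = m * g / k = 7.35e-07 * 9.81 / 44.7
Step 3: S = 1.61e-07 m/g
Step 4: Convert to um/g: S = 0.161 um/g


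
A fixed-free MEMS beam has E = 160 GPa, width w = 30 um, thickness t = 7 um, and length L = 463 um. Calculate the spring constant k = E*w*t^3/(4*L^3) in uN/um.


Step 1: Convert E to consistent units (1 GPa = 1000 uN/um^2).
E = 160 GPa = 160000 uN/um^2
Step 2: Compute t^3 = 7^3 = 343
Step 3: Compute L^3 = 463^3 = 99252847
Step 4: k = 160000 * 30 * 343 / (4 * 99252847)
k = 4.147 uN/um


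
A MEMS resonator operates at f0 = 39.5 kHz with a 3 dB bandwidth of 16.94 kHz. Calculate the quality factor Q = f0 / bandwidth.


Step 1: Q = f0 / bandwidth
Step 2: Q = 39.5 / 16.94
Q = 2.3


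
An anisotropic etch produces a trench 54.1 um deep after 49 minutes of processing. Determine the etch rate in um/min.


Step 1: Etch rate = depth / time
Step 2: rate = 54.1 / 49
rate = 1.104 um/min


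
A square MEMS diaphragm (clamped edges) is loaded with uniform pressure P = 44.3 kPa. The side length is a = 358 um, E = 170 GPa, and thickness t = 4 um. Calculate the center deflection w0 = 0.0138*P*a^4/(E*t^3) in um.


Step 1: Convert pressure to compatible units (E is in GPa, so P in GPa).
P = 44.3 kPa = 44.3e-6 GPa
Step 2: Compute numerator: 0.0138 * P * a^4.
a^4 = 358^4 = 16426010896
numerator = 0.0138 * 44.3e-6 * 16426010896 = 1.0042e+04
Step 3: Compute denominator: E * t^3 = 170 * 4^3 = 10880
Step 4: w0 = numerator / denominator = 1.0042e+04 / 10880 = 0.923 um


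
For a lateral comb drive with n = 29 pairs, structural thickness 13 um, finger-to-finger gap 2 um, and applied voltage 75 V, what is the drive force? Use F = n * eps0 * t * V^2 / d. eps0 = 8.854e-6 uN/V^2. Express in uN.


Step 1: Parameters: n=29, eps0=8.854e-6 uN/V^2, t=13 um, V=75 V, d=2 um
Step 2: V^2 = 5625
Step 3: F = 29 * 8.854e-6 * 13 * 5625 / 2
F = 9.388 uN


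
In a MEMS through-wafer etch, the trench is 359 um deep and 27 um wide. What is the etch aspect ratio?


Step 1: AR = depth / width
Step 2: AR = 359 / 27
AR = 13.3


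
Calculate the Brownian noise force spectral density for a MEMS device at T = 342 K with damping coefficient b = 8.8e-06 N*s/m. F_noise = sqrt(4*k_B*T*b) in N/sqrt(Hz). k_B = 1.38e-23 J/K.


Step 1: Compute 4 * k_B * T * b
= 4 * 1.38e-23 * 342 * 8.8e-06
= 1.6613e-25 N^2/Hz
Step 2: F_noise = sqrt(1.6613e-25)
F_noise = 4.08e-13 N/sqrt(Hz)


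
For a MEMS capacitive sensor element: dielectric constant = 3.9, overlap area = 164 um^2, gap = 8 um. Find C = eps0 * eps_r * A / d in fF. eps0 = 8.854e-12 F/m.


Step 1: Convert area to m^2: A = 164e-12 m^2
Step 2: Convert gap to m: d = 8e-6 m
Step 3: C = eps0 * eps_r * A / d
C = 8.854e-12 * 3.9 * 164e-12 / 8e-6
Step 4: Convert to fF (multiply by 1e15).
C = 0.71 fF


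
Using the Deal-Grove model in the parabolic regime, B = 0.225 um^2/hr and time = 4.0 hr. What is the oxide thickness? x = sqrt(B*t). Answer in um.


Step 1: Compute B*t = 0.225 * 4.0 = 0.9
Step 2: x = sqrt(0.9)
x = 0.949 um


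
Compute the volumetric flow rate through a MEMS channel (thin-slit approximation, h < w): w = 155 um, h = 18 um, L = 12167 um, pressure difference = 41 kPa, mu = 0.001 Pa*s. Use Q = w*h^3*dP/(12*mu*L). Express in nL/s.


Step 1: Convert all dimensions to SI (meters).
w = 155e-6 m, h = 18e-6 m, L = 12167e-6 m, dP = 41e3 Pa
Step 2: Q = w * h^3 * dP / (12 * mu * L)
Q = 155e-6 * (18e-6)^3 * 41e3 / (12 * 0.001 * 12167e-6) = 2.5384483e-10 m^3/s
Step 3: Convert Q from m^3/s to nL/s (1 m^3 = 1e12 nL, so multiply by 1e12).
Q = 253.845 nL/s


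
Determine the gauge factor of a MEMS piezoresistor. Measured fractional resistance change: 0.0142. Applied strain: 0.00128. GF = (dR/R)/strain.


Step 1: Identify values.
dR/R = 0.0142, strain = 0.00128
Step 2: GF = (dR/R) / strain = 0.0142 / 0.00128
GF = 11.1


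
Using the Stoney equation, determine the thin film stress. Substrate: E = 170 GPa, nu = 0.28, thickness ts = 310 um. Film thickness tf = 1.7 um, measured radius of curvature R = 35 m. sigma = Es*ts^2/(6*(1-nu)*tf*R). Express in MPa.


Step 1: Compute numerator: Es * ts^2 = 170 * 310^2 = 16337000 (GPa*um^2)
Step 2: Compute denominator (R in um): 6*(1-nu)*tf*R = 6*0.72*1.7*35e6 = 257040000.0 (um^2)
Step 3: sigma (GPa) = 16337000 / 257040000.0 = 6.3558e-02 GPa
Step 4: Convert to MPa (x1000): sigma = 63.6 MPa


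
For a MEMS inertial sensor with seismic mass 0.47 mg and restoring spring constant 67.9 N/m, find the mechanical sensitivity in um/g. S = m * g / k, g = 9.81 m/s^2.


Step 1: Convert mass: m = 0.47 mg = 4.70e-07 kg
Step 2: S = m * g / k = 4.70e-07 * 9.81 / 67.9
Step 3: S = 6.79e-08 m/g
Step 4: Convert to um/g: S = 0.068 um/g


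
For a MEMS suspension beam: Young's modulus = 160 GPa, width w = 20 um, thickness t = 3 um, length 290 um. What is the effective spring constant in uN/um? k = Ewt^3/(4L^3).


Step 1: Convert E to consistent units (1 GPa = 1000 uN/um^2).
E = 160 GPa = 160000 uN/um^2
Step 2: Compute t^3 = 3^3 = 27
Step 3: Compute L^3 = 290^3 = 24389000
Step 4: k = 160000 * 20 * 27 / (4 * 24389000)
k = 0.8856 uN/um


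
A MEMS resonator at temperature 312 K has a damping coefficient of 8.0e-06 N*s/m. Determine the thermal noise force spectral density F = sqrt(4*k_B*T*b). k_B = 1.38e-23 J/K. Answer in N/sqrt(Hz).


Step 1: Compute 4 * k_B * T * b
= 4 * 1.38e-23 * 312 * 8.0e-06
= 1.3778e-25 N^2/Hz
Step 2: F_noise = sqrt(1.3778e-25)
F_noise = 3.71e-13 N/sqrt(Hz)


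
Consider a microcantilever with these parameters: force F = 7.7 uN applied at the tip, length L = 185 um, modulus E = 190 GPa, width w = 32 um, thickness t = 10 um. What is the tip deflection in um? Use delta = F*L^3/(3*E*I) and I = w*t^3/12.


Step 1: Calculate the second moment of area.
I = w * t^3 / 12 = 32 * 10^3 / 12 = 2666.6667 um^4
Step 2: Convert E to consistent units (1 GPa = 1000 uN/um^2).
E = 190 GPa = 190000 uN/um^2
Step 3: Calculate tip deflection.
delta = F * L^3 / (3 * E * I)
delta = 7.7 * 185^3 / (3 * 190000 * 2666.6667)
delta = 0.0321 um


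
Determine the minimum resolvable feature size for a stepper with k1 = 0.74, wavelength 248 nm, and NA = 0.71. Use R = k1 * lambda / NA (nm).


Step 1: Identify values: k1 = 0.74, lambda = 248 nm, NA = 0.71
Step 2: R = k1 * lambda / NA
R = 0.74 * 248 / 0.71
R = 258.5 nm


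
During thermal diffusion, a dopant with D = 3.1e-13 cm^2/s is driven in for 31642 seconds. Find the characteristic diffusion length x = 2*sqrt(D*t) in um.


Step 1: Compute D*t = 3.1e-13 * 31642 = 9.80902e-09 cm^2
Step 2: sqrt(D*t) = 9.90405e-05 cm
Step 3: x = 2 * 9.90405e-05 cm = 1.98081e-04 cm
Step 4: Convert to um (1 cm = 1e4 um): x = 1.981 um


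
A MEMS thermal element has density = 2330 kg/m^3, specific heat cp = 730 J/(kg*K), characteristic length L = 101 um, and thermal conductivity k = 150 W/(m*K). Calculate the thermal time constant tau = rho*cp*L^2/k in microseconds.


Step 1: Convert L to m: L = 101e-6 m
Step 2: L^2 = (101e-6)^2 = 1.0201e-08 m^2
Step 3: tau = 2330 * 730 * 1.0201e-08 / 150 = 1.1567254e-04 s
Step 4: Convert to microseconds (multiply by 1e6).
tau = 115.673 us


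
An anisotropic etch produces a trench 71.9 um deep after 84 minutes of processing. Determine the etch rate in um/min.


Step 1: Etch rate = depth / time
Step 2: rate = 71.9 / 84
rate = 0.856 um/min


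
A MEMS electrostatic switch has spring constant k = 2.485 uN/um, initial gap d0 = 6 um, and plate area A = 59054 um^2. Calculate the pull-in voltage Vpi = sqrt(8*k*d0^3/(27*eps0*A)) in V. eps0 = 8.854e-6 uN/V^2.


Step 1: Compute numerator: 8 * k * d0^3 = 8 * 2.485 * 6^3 = 4294.08
Step 2: Compute denominator: 27 * eps0 * A = 27 * 8.854e-6 * 59054 = 14.117331
Step 3: Vpi = sqrt(4294.08 / 14.117331)
Vpi = 17.44 V


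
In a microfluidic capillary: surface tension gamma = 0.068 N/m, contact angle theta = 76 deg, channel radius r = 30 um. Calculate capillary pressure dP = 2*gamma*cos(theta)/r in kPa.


Step 1: cos(76 deg) = 0.2419
Step 2: Convert r to m: r = 30e-6 m
Step 3: dP = 2 * 0.068 * 0.2419 / 30e-6 = 1096.6 Pa
Step 4: Convert Pa to kPa (divide by 1000).
dP = 1.1 kPa


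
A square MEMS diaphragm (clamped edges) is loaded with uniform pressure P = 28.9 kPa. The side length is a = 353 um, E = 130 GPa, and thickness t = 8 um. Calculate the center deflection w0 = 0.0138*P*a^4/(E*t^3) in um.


Step 1: Convert pressure to compatible units (E is in GPa, so P in GPa).
P = 28.9 kPa = 28.9e-6 GPa
Step 2: Compute numerator: 0.0138 * P * a^4.
a^4 = 353^4 = 15527402881
numerator = 0.0138 * 28.9e-6 * 15527402881 = 6.193e+03
Step 3: Compute denominator: E * t^3 = 130 * 8^3 = 66560
Step 4: w0 = numerator / denominator = 6.193e+03 / 66560 = 0.093 um


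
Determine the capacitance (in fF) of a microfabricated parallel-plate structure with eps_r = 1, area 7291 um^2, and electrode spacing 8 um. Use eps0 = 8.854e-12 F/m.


Step 1: Convert area to m^2: A = 7291e-12 m^2
Step 2: Convert gap to m: d = 8e-6 m
Step 3: C = eps0 * eps_r * A / d
C = 8.854e-12 * 1 * 7291e-12 / 8e-6
Step 4: Convert to fF (multiply by 1e15).
C = 8.07 fF


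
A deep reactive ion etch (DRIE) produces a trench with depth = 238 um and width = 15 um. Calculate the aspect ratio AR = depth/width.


Step 1: AR = depth / width
Step 2: AR = 238 / 15
AR = 15.9


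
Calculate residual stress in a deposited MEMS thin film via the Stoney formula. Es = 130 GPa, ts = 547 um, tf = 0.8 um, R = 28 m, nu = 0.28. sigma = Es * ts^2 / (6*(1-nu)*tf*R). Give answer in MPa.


Step 1: Compute numerator: Es * ts^2 = 130 * 547^2 = 38897170 (GPa*um^2)
Step 2: Compute denominator (R in um): 6*(1-nu)*tf*R = 6*0.72*0.8*28e6 = 96768000.0 (um^2)
Step 3: sigma (GPa) = 38897170 / 96768000.0 = 4.01963e-01 GPa
Step 4: Convert to MPa (x1000): sigma = 402.0 MPa


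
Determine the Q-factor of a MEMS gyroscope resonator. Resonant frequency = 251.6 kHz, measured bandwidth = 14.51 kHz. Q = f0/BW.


Step 1: Q = f0 / bandwidth
Step 2: Q = 251.6 / 14.51
Q = 17.3


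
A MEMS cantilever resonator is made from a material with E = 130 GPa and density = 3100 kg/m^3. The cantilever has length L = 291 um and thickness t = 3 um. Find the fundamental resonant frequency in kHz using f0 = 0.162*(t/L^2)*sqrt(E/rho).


Step 1: Convert units to SI.
t_SI = 3e-6 m, L_SI = 291e-6 m
Step 2: Calculate sqrt(E/rho).
sqrt(130e9 / 3100) = 6475.76 m/s
Step 3: Compute f0.
f0 = 0.162 * 3e-6 / (291e-6)^2 * 6475.76 = 37165.6 Hz = 37.17 kHz


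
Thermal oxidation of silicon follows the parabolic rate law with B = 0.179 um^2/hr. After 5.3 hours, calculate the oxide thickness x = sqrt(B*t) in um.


Step 1: Compute B*t = 0.179 * 5.3 = 0.9487
Step 2: x = sqrt(0.9487)
x = 0.974 um


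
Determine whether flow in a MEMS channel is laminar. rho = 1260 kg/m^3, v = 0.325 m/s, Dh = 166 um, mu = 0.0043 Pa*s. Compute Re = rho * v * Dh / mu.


Step 1: Convert Dh to meters: Dh = 166e-6 m
Step 2: Re = rho * v * Dh / mu
Re = 1260 * 0.325 * 166e-6 / 0.0043
Re = 15.809
Since Re = 15.809 is below ~2300, the flow is laminar.


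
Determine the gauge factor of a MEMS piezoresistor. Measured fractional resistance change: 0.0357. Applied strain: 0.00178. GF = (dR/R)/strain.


Step 1: Identify values.
dR/R = 0.0357, strain = 0.00178
Step 2: GF = (dR/R) / strain = 0.0357 / 0.00178
GF = 20.1


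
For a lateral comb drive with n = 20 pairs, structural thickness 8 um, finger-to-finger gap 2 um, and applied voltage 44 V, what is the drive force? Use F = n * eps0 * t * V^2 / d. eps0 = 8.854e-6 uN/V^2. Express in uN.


Step 1: Parameters: n=20, eps0=8.854e-6 uN/V^2, t=8 um, V=44 V, d=2 um
Step 2: V^2 = 1936
Step 3: F = 20 * 8.854e-6 * 8 * 1936 / 2
F = 1.371 uN


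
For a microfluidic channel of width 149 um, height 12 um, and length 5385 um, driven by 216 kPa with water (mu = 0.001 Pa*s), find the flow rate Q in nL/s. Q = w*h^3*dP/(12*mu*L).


Step 1: Convert all dimensions to SI (meters).
w = 149e-6 m, h = 12e-6 m, L = 5385e-6 m, dP = 216e3 Pa
Step 2: Q = w * h^3 * dP / (12 * mu * L)
Q = 149e-6 * (12e-6)^3 * 216e3 / (12 * 0.001 * 5385e-6) = 8.6063064e-10 m^3/s
Step 3: Convert Q from m^3/s to nL/s (1 m^3 = 1e12 nL, so multiply by 1e12).
Q = 860.631 nL/s


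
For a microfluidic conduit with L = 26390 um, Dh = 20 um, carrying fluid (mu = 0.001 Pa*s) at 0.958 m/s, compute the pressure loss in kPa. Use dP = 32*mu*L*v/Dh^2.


Step 1: Convert to SI: L = 26390e-6 m, Dh = 20e-6 m
Step 2: dP = 32 * 0.001 * 26390e-6 * 0.958 / (20e-6)^2
Step 3: dP = 2022529.60 Pa
Step 4: Convert to kPa: dP = 2022.53 kPa


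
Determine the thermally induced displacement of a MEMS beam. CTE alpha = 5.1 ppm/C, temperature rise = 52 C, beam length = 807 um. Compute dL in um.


Step 1: Convert CTE: alpha = 5.1 ppm/C = 5.1e-6 /C
Step 2: dL = 5.1e-6 * 52 * 807
dL = 0.214 um


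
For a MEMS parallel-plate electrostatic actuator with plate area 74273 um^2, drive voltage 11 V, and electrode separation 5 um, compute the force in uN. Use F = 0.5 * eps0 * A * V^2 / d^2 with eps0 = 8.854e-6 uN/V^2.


Step 1: Identify parameters.
eps0 = 8.854e-6 uN/V^2, A = 74273 um^2, V = 11 V, d = 5 um
Step 2: Compute V^2 = 11^2 = 121
Step 3: Compute d^2 = 5^2 = 25
Step 4: F = 0.5 * 8.854e-6 * 74273 * 121 / 25
F = 1.591 uN


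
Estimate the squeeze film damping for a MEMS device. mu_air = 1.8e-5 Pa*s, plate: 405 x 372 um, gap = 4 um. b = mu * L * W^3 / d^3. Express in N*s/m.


Step 1: Convert to SI.
L = 405e-6 m, W = 372e-6 m, d = 4e-6 m
Step 2: W^3 = (372e-6)^3 = 5.15e-11 m^3
Step 3: d^3 = (4e-6)^3 = 6.40e-17 m^3
Step 4: b = 1.8e-5 * 405e-6 * 5.15e-11 / 6.40e-17
b = 5.86e-03 N*s/m


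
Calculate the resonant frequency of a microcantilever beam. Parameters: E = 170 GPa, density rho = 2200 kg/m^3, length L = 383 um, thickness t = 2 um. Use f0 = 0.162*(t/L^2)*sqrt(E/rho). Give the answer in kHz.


Step 1: Convert units to SI.
t_SI = 2e-6 m, L_SI = 383e-6 m
Step 2: Calculate sqrt(E/rho).
sqrt(170e9 / 2200) = 8790.49 m/s
Step 3: Compute f0.
f0 = 0.162 * 2e-6 / (383e-6)^2 * 8790.49 = 19416.0 Hz = 19.42 kHz


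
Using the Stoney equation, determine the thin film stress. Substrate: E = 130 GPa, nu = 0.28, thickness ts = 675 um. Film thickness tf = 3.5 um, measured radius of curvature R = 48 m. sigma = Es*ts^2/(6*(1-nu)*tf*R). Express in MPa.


Step 1: Compute numerator: Es * ts^2 = 130 * 675^2 = 59231250 (GPa*um^2)
Step 2: Compute denominator (R in um): 6*(1-nu)*tf*R = 6*0.72*3.5*48e6 = 725760000.0 (um^2)
Step 3: sigma (GPa) = 59231250 / 725760000.0 = 8.1613e-02 GPa
Step 4: Convert to MPa (x1000): sigma = 81.6 MPa


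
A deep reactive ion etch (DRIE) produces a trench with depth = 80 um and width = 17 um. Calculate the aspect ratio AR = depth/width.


Step 1: AR = depth / width
Step 2: AR = 80 / 17
AR = 4.7


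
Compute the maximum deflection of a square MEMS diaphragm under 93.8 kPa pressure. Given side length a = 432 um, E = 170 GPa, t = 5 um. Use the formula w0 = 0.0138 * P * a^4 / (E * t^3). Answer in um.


Step 1: Convert pressure to compatible units (E is in GPa, so P in GPa).
P = 93.8 kPa = 93.8e-6 GPa
Step 2: Compute numerator: 0.0138 * P * a^4.
a^4 = 432^4 = 34828517376
numerator = 0.0138 * 93.8e-6 * 34828517376 = 4.508343e+04
Step 3: Compute denominator: E * t^3 = 170 * 5^3 = 21250
Step 4: w0 = numerator / denominator = 4.508343e+04 / 21250 = 2.1216 um


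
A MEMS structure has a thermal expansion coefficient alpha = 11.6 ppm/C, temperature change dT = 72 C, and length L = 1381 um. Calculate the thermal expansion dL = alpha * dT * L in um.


Step 1: Convert CTE: alpha = 11.6 ppm/C = 11.6e-6 /C
Step 2: dL = 11.6e-6 * 72 * 1381
dL = 1.1534 um


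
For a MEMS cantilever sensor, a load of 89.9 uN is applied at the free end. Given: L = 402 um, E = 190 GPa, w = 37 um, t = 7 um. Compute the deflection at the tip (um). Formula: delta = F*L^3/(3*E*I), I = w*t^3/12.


Step 1: Calculate the second moment of area.
I = w * t^3 / 12 = 37 * 7^3 / 12 = 1057.5833 um^4
Step 2: Convert E to consistent units (1 GPa = 1000 uN/um^2).
E = 190 GPa = 190000 uN/um^2
Step 3: Calculate tip deflection.
delta = F * L^3 / (3 * E * I)
delta = 89.9 * 402^3 / (3 * 190000 * 1057.5833)
delta = 9.6883 um


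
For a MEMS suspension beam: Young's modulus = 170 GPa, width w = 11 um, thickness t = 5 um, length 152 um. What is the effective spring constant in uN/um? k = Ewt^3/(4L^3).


Step 1: Convert E to consistent units (1 GPa = 1000 uN/um^2).
E = 170 GPa = 170000 uN/um^2
Step 2: Compute t^3 = 5^3 = 125
Step 3: Compute L^3 = 152^3 = 3511808
Step 4: k = 170000 * 11 * 125 / (4 * 3511808)
k = 16.6403 uN/um


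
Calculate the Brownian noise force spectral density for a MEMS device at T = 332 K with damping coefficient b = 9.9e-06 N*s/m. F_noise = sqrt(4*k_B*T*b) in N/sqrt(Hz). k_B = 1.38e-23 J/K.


Step 1: Compute 4 * k_B * T * b
= 4 * 1.38e-23 * 332 * 9.9e-06
= 1.8143e-25 N^2/Hz
Step 2: F_noise = sqrt(1.8143e-25)
F_noise = 4.26e-13 N/sqrt(Hz)


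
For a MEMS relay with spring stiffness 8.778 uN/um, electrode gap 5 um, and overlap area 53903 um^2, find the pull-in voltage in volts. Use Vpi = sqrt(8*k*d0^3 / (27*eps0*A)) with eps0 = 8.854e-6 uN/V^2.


Step 1: Compute numerator: 8 * k * d0^3 = 8 * 8.778 * 5^3 = 8778.0
Step 2: Compute denominator: 27 * eps0 * A = 27 * 8.854e-6 * 53903 = 12.885943
Step 3: Vpi = sqrt(8778.0 / 12.885943)
Vpi = 26.1 V


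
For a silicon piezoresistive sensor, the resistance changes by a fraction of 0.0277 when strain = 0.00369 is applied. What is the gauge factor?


Step 1: Identify values.
dR/R = 0.0277, strain = 0.00369
Step 2: GF = (dR/R) / strain = 0.0277 / 0.00369
GF = 7.5


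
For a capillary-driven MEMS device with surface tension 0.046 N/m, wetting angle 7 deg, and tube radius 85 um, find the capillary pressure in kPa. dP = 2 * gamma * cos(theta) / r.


Step 1: cos(7 deg) = 0.9925
Step 2: Convert r to m: r = 85e-6 m
Step 3: dP = 2 * 0.046 * 0.9925 / 85e-6 = 1074.2 Pa
Step 4: Convert Pa to kPa (divide by 1000).
dP = 1.07 kPa


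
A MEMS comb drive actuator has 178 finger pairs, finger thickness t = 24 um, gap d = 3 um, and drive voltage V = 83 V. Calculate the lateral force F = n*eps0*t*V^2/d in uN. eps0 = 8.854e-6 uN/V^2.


Step 1: Parameters: n=178, eps0=8.854e-6 uN/V^2, t=24 um, V=83 V, d=3 um
Step 2: V^2 = 6889
Step 3: F = 178 * 8.854e-6 * 24 * 6889 / 3
F = 86.857 uN


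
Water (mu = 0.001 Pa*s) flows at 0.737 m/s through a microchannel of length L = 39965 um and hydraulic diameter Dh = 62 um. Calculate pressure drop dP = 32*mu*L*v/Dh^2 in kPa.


Step 1: Convert to SI: L = 39965e-6 m, Dh = 62e-6 m
Step 2: dP = 32 * 0.001 * 39965e-6 * 0.737 / (62e-6)^2
Step 3: dP = 245196.30 Pa
Step 4: Convert to kPa: dP = 245.2 kPa


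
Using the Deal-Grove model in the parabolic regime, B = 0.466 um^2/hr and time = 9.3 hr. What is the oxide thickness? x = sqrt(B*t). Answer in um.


Step 1: Compute B*t = 0.466 * 9.3 = 4.3338
Step 2: x = sqrt(4.3338)
x = 2.082 um


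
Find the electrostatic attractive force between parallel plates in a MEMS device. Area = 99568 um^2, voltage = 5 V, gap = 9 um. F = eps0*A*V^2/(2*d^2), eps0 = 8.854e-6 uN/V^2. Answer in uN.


Step 1: Identify parameters.
eps0 = 8.854e-6 uN/V^2, A = 99568 um^2, V = 5 V, d = 9 um
Step 2: Compute V^2 = 5^2 = 25
Step 3: Compute d^2 = 9^2 = 81
Step 4: F = 0.5 * 8.854e-6 * 99568 * 25 / 81
F = 0.136 uN


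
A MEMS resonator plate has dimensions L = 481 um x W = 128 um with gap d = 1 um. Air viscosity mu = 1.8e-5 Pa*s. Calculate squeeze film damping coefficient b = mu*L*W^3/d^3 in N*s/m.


Step 1: Convert to SI.
L = 481e-6 m, W = 128e-6 m, d = 1e-6 m
Step 2: W^3 = (128e-6)^3 = 2.10e-12 m^3
Step 3: d^3 = (1e-6)^3 = 1.00e-18 m^3
Step 4: b = 1.8e-5 * 481e-6 * 2.10e-12 / 1.00e-18
b = 1.82e-02 N*s/m


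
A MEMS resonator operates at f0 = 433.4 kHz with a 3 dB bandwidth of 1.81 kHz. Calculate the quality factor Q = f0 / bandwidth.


Step 1: Q = f0 / bandwidth
Step 2: Q = 433.4 / 1.81
Q = 239.4


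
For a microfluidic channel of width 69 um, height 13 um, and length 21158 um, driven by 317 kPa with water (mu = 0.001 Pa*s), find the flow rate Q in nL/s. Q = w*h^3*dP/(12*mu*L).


Step 1: Convert all dimensions to SI (meters).
w = 69e-6 m, h = 13e-6 m, L = 21158e-6 m, dP = 317e3 Pa
Step 2: Q = w * h^3 * dP / (12 * mu * L)
Q = 69e-6 * (13e-6)^3 * 317e3 / (12 * 0.001 * 21158e-6) = 1.892703e-10 m^3/s
Step 3: Convert Q from m^3/s to nL/s (1 m^3 = 1e12 nL, so multiply by 1e12).
Q = 189.27 nL/s


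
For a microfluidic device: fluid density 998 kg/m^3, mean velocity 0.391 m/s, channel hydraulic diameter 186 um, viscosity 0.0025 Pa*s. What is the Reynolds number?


Step 1: Convert Dh to meters: Dh = 186e-6 m
Step 2: Re = rho * v * Dh / mu
Re = 998 * 0.391 * 186e-6 / 0.0025
Re = 29.032


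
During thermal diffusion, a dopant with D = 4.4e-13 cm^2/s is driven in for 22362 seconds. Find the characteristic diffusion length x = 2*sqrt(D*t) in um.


Step 1: Compute D*t = 4.4e-13 * 22362 = 9.83928e-09 cm^2
Step 2: sqrt(D*t) = 9.91931e-05 cm
Step 3: x = 2 * 9.91931e-05 cm = 1.983862e-04 cm
Step 4: Convert to um (1 cm = 1e4 um): x = 1.984 um


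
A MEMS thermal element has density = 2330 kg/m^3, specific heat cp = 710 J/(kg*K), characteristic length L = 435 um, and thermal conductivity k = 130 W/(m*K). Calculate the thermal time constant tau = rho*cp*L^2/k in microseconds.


Step 1: Convert L to m: L = 435e-6 m
Step 2: L^2 = (435e-6)^2 = 1.89225e-07 m^2
Step 3: tau = 2330 * 710 * 1.89225e-07 / 130 = 2.4079609e-03 s
Step 4: Convert to microseconds (multiply by 1e6).
tau = 2407.961 us


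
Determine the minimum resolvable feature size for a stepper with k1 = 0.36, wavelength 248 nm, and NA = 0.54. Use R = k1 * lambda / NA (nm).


Step 1: Identify values: k1 = 0.36, lambda = 248 nm, NA = 0.54
Step 2: R = k1 * lambda / NA
R = 0.36 * 248 / 0.54
R = 165.3 nm


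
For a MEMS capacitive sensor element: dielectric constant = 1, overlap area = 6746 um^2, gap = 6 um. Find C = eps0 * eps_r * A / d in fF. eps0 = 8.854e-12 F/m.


Step 1: Convert area to m^2: A = 6746e-12 m^2
Step 2: Convert gap to m: d = 6e-6 m
Step 3: C = eps0 * eps_r * A / d
C = 8.854e-12 * 1 * 6746e-12 / 6e-6
Step 4: Convert to fF (multiply by 1e15).
C = 9.95 fF


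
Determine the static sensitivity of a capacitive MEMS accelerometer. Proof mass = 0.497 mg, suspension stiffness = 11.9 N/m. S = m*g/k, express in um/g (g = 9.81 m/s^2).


Step 1: Convert mass: m = 0.497 mg = 4.97e-07 kg
Step 2: S = m * g / k = 4.97e-07 * 9.81 / 11.9
Step 3: S = 4.10e-07 m/g
Step 4: Convert to um/g: S = 0.41 um/g


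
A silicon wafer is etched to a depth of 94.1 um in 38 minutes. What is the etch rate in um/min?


Step 1: Etch rate = depth / time
Step 2: rate = 94.1 / 38
rate = 2.476 um/min


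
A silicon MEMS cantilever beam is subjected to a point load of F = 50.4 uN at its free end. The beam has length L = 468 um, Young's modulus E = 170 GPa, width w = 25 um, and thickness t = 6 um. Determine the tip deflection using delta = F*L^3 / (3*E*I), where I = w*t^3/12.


Step 1: Calculate the second moment of area.
I = w * t^3 / 12 = 25 * 6^3 / 12 = 450.0 um^4
Step 2: Convert E to consistent units (1 GPa = 1000 uN/um^2).
E = 170 GPa = 170000 uN/um^2
Step 3: Calculate tip deflection.
delta = F * L^3 / (3 * E * I)
delta = 50.4 * 468^3 / (3 * 170000 * 450.0)
delta = 22.5105 um


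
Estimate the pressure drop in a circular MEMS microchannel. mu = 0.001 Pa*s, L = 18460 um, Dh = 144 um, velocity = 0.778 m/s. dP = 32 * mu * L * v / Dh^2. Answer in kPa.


Step 1: Convert to SI: L = 18460e-6 m, Dh = 144e-6 m
Step 2: dP = 32 * 0.001 * 18460e-6 * 0.778 / (144e-6)^2
Step 3: dP = 22163.40 Pa
Step 4: Convert to kPa: dP = 22.16 kPa


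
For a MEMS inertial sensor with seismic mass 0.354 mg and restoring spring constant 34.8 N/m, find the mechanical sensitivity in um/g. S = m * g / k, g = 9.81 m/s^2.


Step 1: Convert mass: m = 0.354 mg = 3.54e-07 kg
Step 2: S = m * g / k = 3.54e-07 * 9.81 / 34.8
Step 3: S = 9.98e-08 m/g
Step 4: Convert to um/g: S = 0.1 um/g


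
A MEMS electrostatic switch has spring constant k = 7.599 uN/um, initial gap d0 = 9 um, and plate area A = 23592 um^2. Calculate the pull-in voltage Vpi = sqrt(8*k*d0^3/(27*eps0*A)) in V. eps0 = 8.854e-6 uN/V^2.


Step 1: Compute numerator: 8 * k * d0^3 = 8 * 7.599 * 9^3 = 44317.368
Step 2: Compute denominator: 27 * eps0 * A = 27 * 8.854e-6 * 23592 = 5.639856
Step 3: Vpi = sqrt(44317.368 / 5.639856)
Vpi = 88.64 V


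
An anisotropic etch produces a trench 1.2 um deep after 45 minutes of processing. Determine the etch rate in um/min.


Step 1: Etch rate = depth / time
Step 2: rate = 1.2 / 45
rate = 0.027 um/min


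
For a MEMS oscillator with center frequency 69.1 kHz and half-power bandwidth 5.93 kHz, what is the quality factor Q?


Step 1: Q = f0 / bandwidth
Step 2: Q = 69.1 / 5.93
Q = 11.7


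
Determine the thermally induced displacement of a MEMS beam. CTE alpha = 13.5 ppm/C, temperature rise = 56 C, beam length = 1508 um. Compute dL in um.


Step 1: Convert CTE: alpha = 13.5 ppm/C = 13.5e-6 /C
Step 2: dL = 13.5e-6 * 56 * 1508
dL = 1.14 um


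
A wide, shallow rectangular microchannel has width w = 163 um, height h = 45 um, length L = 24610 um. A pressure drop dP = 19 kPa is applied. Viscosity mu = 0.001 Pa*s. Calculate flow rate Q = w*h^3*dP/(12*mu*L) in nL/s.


Step 1: Convert all dimensions to SI (meters).
w = 163e-6 m, h = 45e-6 m, L = 24610e-6 m, dP = 19e3 Pa
Step 2: Q = w * h^3 * dP / (12 * mu * L)
Q = 163e-6 * (45e-6)^3 * 19e3 / (12 * 0.001 * 24610e-6) = 9.5562144e-10 m^3/s
Step 3: Convert Q from m^3/s to nL/s (1 m^3 = 1e12 nL, so multiply by 1e12).
Q = 955.621 nL/s
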